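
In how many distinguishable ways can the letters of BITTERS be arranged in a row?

BITTERS has 7 letters with T appearing twice.
The number of distinct arrangements is 7!/(2!) = 5040/2 = 2520.

2520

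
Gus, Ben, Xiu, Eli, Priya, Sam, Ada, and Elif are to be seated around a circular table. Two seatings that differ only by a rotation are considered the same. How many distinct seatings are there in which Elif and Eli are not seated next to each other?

Without the restriction there are (7)! = 5040 seatings.
Seatings with Elif beside Eli: treat them as a block with 2 internal orders, giving 2 × (6)! = 1440.
Subtracting, 5040 − 1440 = 3600.

3600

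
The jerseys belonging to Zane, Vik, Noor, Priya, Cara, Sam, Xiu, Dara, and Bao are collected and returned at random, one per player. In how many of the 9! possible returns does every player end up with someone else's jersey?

Count assignments avoiding every fixed point. For any j of the 9 players fixed to their old jersey, the other 9−j can be arranged in (9−j)! ways.
By inclusion–exclusion this is Σ_{j=0}^{9} (−1)^j C(9,j)·(9−j)!.
Computing: 362880 − 362880 + 181440 − 60480 + 15120 − 3024 + 504 − 72 + 9 − 1 = 133496.

133496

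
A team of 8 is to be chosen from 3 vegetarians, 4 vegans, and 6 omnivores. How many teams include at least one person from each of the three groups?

1233

Total 8-person selections from all 13: C(13,8) = 1287.
Selections missing a whole group: no vegetarians → C(10,8) = 45; no vegans → C(9,8) = 9; no omnivores → C(7,8) = 0.
Add back selections omitting two groups (i.e. drawn from a single group): C(3,8) + C(4,8) + C(6,8) = 0.
By inclusion–exclusion: 1287 − 54 + 0 = 1233.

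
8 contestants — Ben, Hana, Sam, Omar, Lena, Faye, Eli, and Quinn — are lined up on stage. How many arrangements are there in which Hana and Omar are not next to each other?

30240

There are 8! = 40320 arrangements in all. If Hana and Omar are adjacent, merging them into one block gives 2·(7)! = 10080 arrangements.
Complementary counting: 40320 − 10080 = 30240.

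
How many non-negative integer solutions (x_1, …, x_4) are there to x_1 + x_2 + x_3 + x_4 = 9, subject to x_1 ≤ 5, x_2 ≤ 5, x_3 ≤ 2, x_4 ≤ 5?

Without the upper bounds there are C(12,3) = 220 ways to split 9 among 4 variables.
Subtract solutions that violate a single cap (substitute x_i' = x_i − (cap_i+1)): x_1 ≥ 6 gives C(6,3) = 20; x_2 ≥ 6 gives C(6,3) = 20; x_3 ≥ 3 gives C(9,3) = 84; x_4 ≥ 6 gives C(6,3) = 20. Together 144.
Add back pairs where two caps are both exceeded: 0 + 1 + 0 + 1 + 0 + 1 = 3.
By inclusion–exclusion the count is 220 − 144 + 3 = 79.

79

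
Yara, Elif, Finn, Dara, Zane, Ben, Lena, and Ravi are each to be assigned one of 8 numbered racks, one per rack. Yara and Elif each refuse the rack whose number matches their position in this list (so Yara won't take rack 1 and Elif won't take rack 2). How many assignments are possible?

30960

Let Aᵢ (for i ∈ {1, 2}) be the placements that put person i in their forbidden rack. Any j of these fix j positions, leaving (8−j)! ways to fill the rest, and there are C(2,j) ways to pick which j.
By inclusion–exclusion, the number of valid placements is Σ_{j=0}^{2} (−1)^j C(2,j)·(8−j)!.
Computing: 40320 − 10080 + 720 = 30960.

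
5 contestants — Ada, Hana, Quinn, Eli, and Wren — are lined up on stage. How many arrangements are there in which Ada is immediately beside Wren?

Treat {Ada, Wren} as a single unit. There are 4 units to order, and the pair itself can be ordered 2 ways.
So the count is 2·(4)! = 48.

48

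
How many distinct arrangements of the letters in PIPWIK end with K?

30

Fix K in the last position and arrange the remaining 5 letters.
Those 5 letters have I appearing twice and P appearing twice, giving (5)!/(2!·2!) = 30.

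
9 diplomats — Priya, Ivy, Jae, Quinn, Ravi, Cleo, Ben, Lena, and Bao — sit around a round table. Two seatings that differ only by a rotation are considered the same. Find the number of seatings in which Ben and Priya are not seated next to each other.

30240

All circular seatings of 9 people number (8)! = 40320.
Those with Ben next to Priya: fuse the pair into one unit and seat 8 units around a circle — 2·(7)! = 10080.
Subtracting, 40320 − 10080 = 30240.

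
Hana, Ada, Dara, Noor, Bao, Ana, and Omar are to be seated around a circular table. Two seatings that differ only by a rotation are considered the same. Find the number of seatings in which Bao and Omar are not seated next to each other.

Without the restriction there are (6)! = 720 seatings.
Seatings with Bao beside Omar: treat them as a block with 2 internal orders, giving 2 × (5)! = 240.
Subtracting, 720 − 240 = 480.

480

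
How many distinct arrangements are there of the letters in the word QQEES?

QQEES has 5 letters with E appearing twice and Q appearing twice.
Dividing 5! = 120 by 2!·2! = 4 for the repeated letters gives 30.

30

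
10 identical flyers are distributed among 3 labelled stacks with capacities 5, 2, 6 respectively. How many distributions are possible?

Ignoring the caps, the number of non-negative solutions to x_1+…+x_3 = 10 is C(12,2) = 66.
Subtract solutions that violate a single cap (substitute x_i' = x_i − (cap_i+1)): x_1 ≥ 6 gives C(6,2) = 15; x_2 ≥ 3 gives C(9,2) = 36; x_3 ≥ 7 gives C(5,2) = 10. Together 61.
Add back pairs where two caps are both exceeded: 3 + 0 + 1 = 4.
By inclusion–exclusion the count is 66 − 61 + 4 = 9.

9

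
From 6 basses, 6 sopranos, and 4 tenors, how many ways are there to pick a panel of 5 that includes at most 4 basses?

4362

Split by how many basses are chosen (0 through 4).
Sum: C(6,0)·C(10,5) + C(6,1)·C(10,4) + C(6,2)·C(10,3) + C(6,3)·C(10,2) + C(6,4)·C(10,1) = 252 + 1260 + 1800 + 900 + 150 = 4362.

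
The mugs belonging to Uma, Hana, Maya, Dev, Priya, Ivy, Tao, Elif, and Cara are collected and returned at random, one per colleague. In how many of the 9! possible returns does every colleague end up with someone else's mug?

133496

Count assignments avoiding every fixed point. For any j of the 9 colleagues fixed to their own mug, the other 9−j can be arranged in (9−j)! ways.
By inclusion–exclusion this is Σ_{j=0}^{9} (−1)^j C(9,j)·(9−j)!.
Computing: 362880 − 362880 + 181440 − 60480 + 15120 − 3024 + 504 − 72 + 9 − 1 = 133496.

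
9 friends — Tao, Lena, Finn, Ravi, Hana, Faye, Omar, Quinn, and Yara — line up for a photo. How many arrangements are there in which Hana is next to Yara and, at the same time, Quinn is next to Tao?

Treat {Hana,Yara} as one block (2 orders) and {Quinn,Tao} as another (2 orders).
That leaves 7 units to arrange: 2 × 2 × 7! = 4 × 5040 = 20160.

20160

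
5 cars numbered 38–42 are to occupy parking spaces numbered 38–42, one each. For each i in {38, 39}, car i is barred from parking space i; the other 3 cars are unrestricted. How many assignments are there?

Let Aᵢ (for i ∈ {38, 39}) be the placements that put car i in its forbidden parking space. Any j of these fix j positions, leaving (5−j)! ways to fill the rest, and there are C(2,j) ways to pick which j.
By inclusion–exclusion, the number of valid placements is Σ_{j=0}^{2} (−1)^j C(2,j)·(5−j)!.
Computing: 120 − 48 + 6 = 78.

78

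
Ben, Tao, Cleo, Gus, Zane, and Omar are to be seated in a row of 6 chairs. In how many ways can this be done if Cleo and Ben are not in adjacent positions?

480

There are 6! = 720 arrangements in all. If Cleo and Ben are adjacent, merging them into one block gives 2·(5)! = 240 arrangements.
So 720 − 240 = 480 arrangements keep them apart.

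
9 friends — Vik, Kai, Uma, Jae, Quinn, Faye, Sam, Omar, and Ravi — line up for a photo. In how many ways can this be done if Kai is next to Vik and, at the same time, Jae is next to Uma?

Treat {Kai,Vik} as one block (2 orders) and {Jae,Uma} as another (2 orders).
That leaves 7 units to arrange: 2 × 2 × 7! = 4 × 5040 = 20160.

20160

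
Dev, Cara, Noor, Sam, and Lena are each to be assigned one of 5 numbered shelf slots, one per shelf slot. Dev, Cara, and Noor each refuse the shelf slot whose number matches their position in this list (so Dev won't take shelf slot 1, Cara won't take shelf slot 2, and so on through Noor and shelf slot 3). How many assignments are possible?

Let Aᵢ (for i ∈ {1, 2, 3}) be the placements that put person i in their forbidden shelf slot. Any j of these fix j positions, leaving (5−j)! ways to fill the rest, and there are C(3,j) ways to pick which j.
By inclusion–exclusion, the number of valid placements is Σ_{j=0}^{3} (−1)^j C(3,j)·(5−j)!.
Computing: 120 − 72 + 18 − 2 = 64.

64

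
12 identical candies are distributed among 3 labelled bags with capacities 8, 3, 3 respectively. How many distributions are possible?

By stars and bars, unrestricted non-negative solutions to x_1+…+x_3 = 12 number C(12+2,2) = 91.
Subtract solutions that violate a single cap (substitute x_i' = x_i − (cap_i+1)): x_1 ≥ 9 gives C(5,2) = 10; x_2 ≥ 4 gives C(10,2) = 45; x_3 ≥ 4 gives C(10,2) = 45. Together 100.
Add back pairs where two caps are both exceeded: 0 + 0 + 15 = 15.
By inclusion–exclusion the count is 91 − 100 + 15 = 6.

6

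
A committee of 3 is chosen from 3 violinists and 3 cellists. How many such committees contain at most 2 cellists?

Split by how many cellists are chosen (0 through 2).
Sum: C(3,0)·C(3,3) + C(3,1)·C(3,2) + C(3,2)·C(3,1) = 1 + 9 + 9 = 19.

19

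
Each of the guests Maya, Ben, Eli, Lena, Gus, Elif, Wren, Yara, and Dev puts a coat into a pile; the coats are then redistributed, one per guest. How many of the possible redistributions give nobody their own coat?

133496

Let Aᵢ be the assignments in which guest i gets their own coat. We want the size of the complement of A₁∪…∪A_9.
By inclusion–exclusion this is Σ_{j=0}^{9} (−1)^j C(9,j)·(9−j)!.
Computing: 362880 − 362880 + 181440 − 60480 + 15120 − 3024 + 504 − 72 + 9 − 1 = 133496.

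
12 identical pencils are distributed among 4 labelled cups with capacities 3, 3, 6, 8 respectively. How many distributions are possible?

92

Ignoring the caps, the number of non-negative solutions to x_1+…+x_4 = 12 is C(15,3) = 455.
Subtract solutions that violate a single cap (substitute x_i' = x_i − (cap_i+1)): x_1 ≥ 4 gives C(11,3) = 165; x_2 ≥ 4 gives C(11,3) = 165; x_3 ≥ 7 gives C(8,3) = 56; x_4 ≥ 9 gives C(6,3) = 20. Together 406.
Add back pairs where two caps are both exceeded: 35 + 4 + 0 + 4 + 0 + 0 = 43.
By inclusion–exclusion the count is 455 − 406 + 43 = 92.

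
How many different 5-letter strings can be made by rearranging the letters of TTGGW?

30

The 5 letters of TTGGW have repeats: G appearing twice and T appearing twice.
The number of distinct arrangements is 5!/(2!·2!) = 120/4 = 30.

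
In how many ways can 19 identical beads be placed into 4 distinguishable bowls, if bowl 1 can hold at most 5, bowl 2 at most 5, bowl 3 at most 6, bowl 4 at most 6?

20

By stars and bars, unrestricted non-negative solutions to x_1+…+x_4 = 19 number C(19+3,3) = 1540.
Subtract solutions that violate a single cap (substitute x_i' = x_i − (cap_i+1)): x_1 ≥ 6 gives C(16,3) = 560; x_2 ≥ 6 gives C(16,3) = 560; x_3 ≥ 7 gives C(15,3) = 455; x_4 ≥ 7 gives C(15,3) = 455. Together 2030.
Add back pairs where two caps are both exceeded: 120 + 84 + 84 + 84 + 84 + 56 = 512.
Subtract triples: 1 + 1 + 0 + 0 = 2.
By inclusion–exclusion the count is 1540 − 2030 + 512 − 2 = 20.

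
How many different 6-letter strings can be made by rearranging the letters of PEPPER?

PEPPER has 6 letters with E appearing twice and P appearing 3 times.
So there are 6! / (3!·2!) = 60 distinguishable arrangements.

60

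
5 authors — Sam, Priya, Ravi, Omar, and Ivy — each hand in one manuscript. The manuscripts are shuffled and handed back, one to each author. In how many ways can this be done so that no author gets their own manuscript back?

Let Aᵢ be the assignments in which author i gets their own manuscript. We want the size of the complement of A₁∪…∪A_5.
By inclusion–exclusion this is Σ_{j=0}^{5} (−1)^j C(5,j)·(5−j)!.
Computing: 120 − 120 + 60 − 20 + 5 − 1 = 44.

44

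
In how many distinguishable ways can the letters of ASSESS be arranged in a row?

30

The 6 letters of ASSESS have repeats: S appearing 4 times.
So there are 6! / (4!) = 30 distinguishable arrangements.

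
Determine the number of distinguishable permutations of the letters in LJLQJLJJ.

The 8 letters of LJLQJLJJ have repeats: J appearing 4 times and L appearing 3 times.
So there are 8! / (4!·3!) = 280 distinguishable arrangements.

280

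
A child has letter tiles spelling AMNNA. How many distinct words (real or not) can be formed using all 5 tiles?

30

AMNNA has 5 letters with A appearing twice and N appearing twice.
Dividing 5! = 120 by 2!·2! = 4 for the repeated letters gives 30.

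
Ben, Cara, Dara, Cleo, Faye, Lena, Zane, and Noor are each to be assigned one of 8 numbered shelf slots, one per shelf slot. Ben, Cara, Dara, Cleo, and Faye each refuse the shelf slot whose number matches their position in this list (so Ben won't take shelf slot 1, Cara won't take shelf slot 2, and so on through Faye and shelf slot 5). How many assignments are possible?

21234

Let Aᵢ (for 1 ≤ i ≤ 5) be the placements that put person i in their forbidden shelf slot. Any j of these fix j positions, leaving (8−j)! ways to fill the rest, and there are C(5,j) ways to pick which j.
By inclusion–exclusion, the number of valid placements is Σ_{j=0}^{5} (−1)^j C(5,j)·(8−j)!.
Computing: 40320 − 25200 + 7200 − 1200 + 120 − 6 = 21234.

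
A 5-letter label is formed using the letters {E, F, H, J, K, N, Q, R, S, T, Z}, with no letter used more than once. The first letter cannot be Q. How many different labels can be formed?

The first letter has 11−1 = 10 choices (anything except Q).
The remaining 4 letters are filled from the other 10 symbols without repetition: 10 × 9 × 8 × 7 = 5040.
Total: 10 × 5040 = 50400.

50400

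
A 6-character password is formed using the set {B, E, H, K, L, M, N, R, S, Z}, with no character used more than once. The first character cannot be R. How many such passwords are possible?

The first character has 10−1 = 9 choices (anything except R).
The remaining 5 characters are filled from the other 9 symbols without repetition: 9 × 8 × 7 × 6 × 5 = 15120.
Total: 9 × 15120 = 136080.

136080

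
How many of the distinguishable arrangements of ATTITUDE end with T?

Fix T in the last position and arrange the remaining 7 letters.
Those 7 letters have T appearing twice, giving (7)!/(2!) = 2520.

2520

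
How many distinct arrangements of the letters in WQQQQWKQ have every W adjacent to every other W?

Treat the 2 copies of W as a single block. The multiset to arrange is then {WW, K, Q, Q, Q, Q, Q}, 7 items in all.
That gives (7)!/(5!) = 42 arrangements.

42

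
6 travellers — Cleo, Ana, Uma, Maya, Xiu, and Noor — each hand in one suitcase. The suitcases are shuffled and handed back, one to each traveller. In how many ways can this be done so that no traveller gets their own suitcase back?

Let Aᵢ be the assignments in which traveller i gets their own suitcase. We want the size of the complement of A₁∪…∪A_6.
By inclusion–exclusion this is Σ_{j=0}^{6} (−1)^j C(6,j)·(6−j)!.
Computing: 720 − 720 + 360 − 120 + 30 − 6 + 1 = 265.

265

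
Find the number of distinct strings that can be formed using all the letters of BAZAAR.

120

The 6 letters of BAZAAR have repeats: A appearing 3 times.
The number of distinct arrangements is 6!/(3!) = 720/6 = 120.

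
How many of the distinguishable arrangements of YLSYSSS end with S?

60

With the last slot taken by S, it remains to arrange the other 6 letters (YLYSSS).
Those 6 letters have S appearing 3 times and Y appearing twice, giving (6)!/(3!·2!) = 60.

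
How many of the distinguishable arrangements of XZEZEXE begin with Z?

60

With the first slot taken by Z, it remains to arrange the other 6 letters (XEZEXE).
Those 6 letters have E appearing 3 times and X appearing twice, giving (6)!/(3!·2!) = 60.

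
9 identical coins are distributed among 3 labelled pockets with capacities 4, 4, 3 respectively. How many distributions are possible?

By stars and bars, unrestricted non-negative solutions to x_1+…+x_3 = 9 number C(9+2,2) = 55.
Subtract solutions that violate a single cap (substitute x_i' = x_i − (cap_i+1)): x_1 ≥ 5 gives C(6,2) = 15; x_2 ≥ 5 gives C(6,2) = 15; x_3 ≥ 4 gives C(7,2) = 21. Together 51.
Add back pairs where two caps are both exceeded: 0 + 1 + 1 = 2.
By inclusion–exclusion the count is 55 − 51 + 2 = 6.

6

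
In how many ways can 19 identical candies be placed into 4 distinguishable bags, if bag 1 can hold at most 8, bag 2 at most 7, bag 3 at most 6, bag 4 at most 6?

156

Without the upper bounds there are C(22,3) = 1540 ways to split 19 among 4 bags.
Subtract solutions that violate a single cap (substitute x_i' = x_i − (cap_i+1)): x_1 ≥ 9 gives C(13,3) = 286; x_2 ≥ 8 gives C(14,3) = 364; x_3 ≥ 7 gives C(15,3) = 455; x_4 ≥ 7 gives C(15,3) = 455. Together 1560.
Add back pairs where two caps are both exceeded: 10 + 20 + 20 + 35 + 35 + 56 = 176.
By inclusion–exclusion the count is 1540 − 1560 + 176 = 156.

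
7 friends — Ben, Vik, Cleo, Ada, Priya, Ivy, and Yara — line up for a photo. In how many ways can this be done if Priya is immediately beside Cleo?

Treat {Priya, Cleo} as a single unit. There are 6 units to order, and the pair itself can be ordered 2 ways.
That gives 2 × 6! = 2 × 720 = 1440.

1440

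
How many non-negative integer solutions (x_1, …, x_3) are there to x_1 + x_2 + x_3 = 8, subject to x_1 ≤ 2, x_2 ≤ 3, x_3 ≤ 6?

By stars and bars, unrestricted non-negative solutions to x_1+…+x_3 = 8 number C(8+2,2) = 45.
Subtract solutions that violate a single cap (substitute x_i' = x_i − (cap_i+1)): x_1 ≥ 3 gives C(7,2) = 21; x_2 ≥ 4 gives C(6,2) = 15; x_3 ≥ 7 gives C(3,2) = 3. Together 39.
Add back pairs where two caps are both exceeded: 3 + 0 + 0 = 3.
By inclusion–exclusion the count is 45 − 39 + 3 = 9.

9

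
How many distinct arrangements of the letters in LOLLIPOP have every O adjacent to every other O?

Treat the 2 copies of O as a single block. The multiset to arrange is then {OO, I, L, L, L, P, P}, 7 items in all.
That gives (7)!/(3!·2!) = 420 arrangements.

420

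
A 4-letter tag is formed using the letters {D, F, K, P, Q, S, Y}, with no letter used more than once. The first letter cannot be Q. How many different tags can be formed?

720

The first letter has 7−1 = 6 choices (anything except Q).
The remaining 3 letters are filled from the other 6 symbols without repetition: 6 × 5 × 4 = 120.
Total: 6 × 120 = 720.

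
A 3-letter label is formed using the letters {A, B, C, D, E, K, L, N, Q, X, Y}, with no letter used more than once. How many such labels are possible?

Choose and order 3 of the 11 symbols: the first letter has 11 options, the next 10, then 9.
That product is 11 × 10 × 9 = 990.

990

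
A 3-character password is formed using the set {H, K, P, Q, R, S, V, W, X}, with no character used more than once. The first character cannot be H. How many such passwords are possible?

The first character has 9−1 = 8 choices (anything except H).
The remaining 2 characters are filled from the other 8 symbols without repetition: 8 × 7 = 56.
Total: 8 × 56 = 448.

448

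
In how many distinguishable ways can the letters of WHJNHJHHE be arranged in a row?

7560

The 9 letters of WHJNHJHHE have repeats: H appearing 4 times and J appearing twice.
So there are 9! / (4!·2!) = 7560 distinguishable arrangements.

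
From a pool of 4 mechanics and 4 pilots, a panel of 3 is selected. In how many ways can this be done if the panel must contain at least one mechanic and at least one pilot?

Unrestricted: C(8,3) = 56 ways to pick any 3 of the 8.
Subtract selections that omit an entire group: no mechanics → C(4,3) = 4; no pilots → C(4,3) = 4.
Both groups omitted at once is impossible, so 56 − 8 = 48.

48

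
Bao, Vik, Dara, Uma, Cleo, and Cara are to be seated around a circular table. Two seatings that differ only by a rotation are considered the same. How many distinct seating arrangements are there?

Fix one person's seat to break rotational symmetry; the remaining 5 people can be arranged in (5)! = 120 ways.

120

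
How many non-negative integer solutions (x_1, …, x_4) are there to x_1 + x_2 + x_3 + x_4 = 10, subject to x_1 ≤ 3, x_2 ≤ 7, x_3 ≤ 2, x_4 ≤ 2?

26

Without the upper bounds there are C(13,3) = 286 ways to split 10 among 4 variables.
Subtract solutions that violate a single cap (substitute x_i' = x_i − (cap_i+1)): x_1 ≥ 4 gives C(9,3) = 84; x_2 ≥ 8 gives C(5,3) = 10; x_3 ≥ 3 gives C(10,3) = 120; x_4 ≥ 3 gives C(10,3) = 120. Together 334.
Add back pairs where two caps are both exceeded: 0 + 20 + 20 + 0 + 0 + 35 = 75.
Subtract triples: 0 + 0 + 1 + 0 = 1.
By inclusion–exclusion the count is 286 − 334 + 75 − 1 = 26.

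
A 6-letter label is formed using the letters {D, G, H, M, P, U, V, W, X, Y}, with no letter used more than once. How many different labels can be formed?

151200

This is a permutation of 6 out of 10: P(10,6) = 10!/4!.
That product is 10 × 9 × 8 × 7 × 6 × 5 = 151200.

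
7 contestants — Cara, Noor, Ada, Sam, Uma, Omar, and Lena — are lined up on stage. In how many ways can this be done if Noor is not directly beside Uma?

3600

There are 7! = 5040 arrangements in all. If Noor and Uma are adjacent, merging them into one block gives 2·(6)! = 1440 arrangements.
So 5040 − 1440 = 3600 arrangements keep them apart.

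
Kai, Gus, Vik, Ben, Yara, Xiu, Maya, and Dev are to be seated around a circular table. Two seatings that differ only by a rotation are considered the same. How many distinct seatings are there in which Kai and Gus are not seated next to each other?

All circular seatings of 8 people number (7)! = 5040.
Those with Kai next to Gus: fuse the pair into one unit and seat 7 units around a circle — 2·(6)! = 1440.
Subtracting, 5040 − 1440 = 3600.

3600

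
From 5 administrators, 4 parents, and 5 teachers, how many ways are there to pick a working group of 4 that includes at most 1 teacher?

Split by how many teachers are chosen (0 through 1).
Sum: C(5,0)·C(9,4) + C(5,1)·C(9,3) = 126 + 420 = 546.

546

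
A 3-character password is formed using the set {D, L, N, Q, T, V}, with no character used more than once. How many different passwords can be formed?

With no repetition, fill the 3 characters in order: 6 choices, then 5, down to 4.
6 × 5 × 4 = 120.

120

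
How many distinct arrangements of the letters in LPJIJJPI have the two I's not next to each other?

There are 8!/(3!·2!·2!) = 1680 arrangements of LPJIJJPI in total.
If the two I's are adjacent, glue them into one block, leaving 7 items to arrange: (7)!/(3!·2!) = 420 ways.
Subtracting, 1680 − 420 = 1260 arrangements keep the I's apart.

1260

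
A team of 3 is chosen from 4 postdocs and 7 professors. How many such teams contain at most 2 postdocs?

Split by how many postdocs are chosen (0 through 2).
Sum: C(4,0)·C(7,3) + C(4,1)·C(7,2) + C(4,2)·C(7,1) = 35 + 84 + 42 = 161.

161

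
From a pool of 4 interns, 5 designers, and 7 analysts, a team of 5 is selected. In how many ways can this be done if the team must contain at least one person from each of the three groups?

3010

Unrestricted: C(16,5) = 4368 ways to pick any 5 of the 16.
Subtract selections that omit an entire group: no interns → C(12,5) = 792; no designers → C(11,5) = 462; no analysts → C(9,5) = 126.
Add back selections omitting two groups (i.e. drawn from a single group): C(4,5) + C(5,5) + C(7,5) = 22.
By inclusion–exclusion: 4368 − 1380 + 22 = 3010.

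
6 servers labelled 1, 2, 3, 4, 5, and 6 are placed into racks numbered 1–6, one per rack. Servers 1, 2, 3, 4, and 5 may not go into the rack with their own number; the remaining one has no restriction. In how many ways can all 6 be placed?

309

Let Aᵢ (for 1 ≤ i ≤ 5) be the placements that put server i in its forbidden rack. Any j of these fix j positions, leaving (6−j)! ways to fill the rest, and there are C(5,j) ways to pick which j.
By inclusion–exclusion, the number of valid placements is Σ_{j=0}^{5} (−1)^j C(5,j)·(6−j)!.
Computing: 720 − 600 + 240 − 60 + 10 − 1 = 309.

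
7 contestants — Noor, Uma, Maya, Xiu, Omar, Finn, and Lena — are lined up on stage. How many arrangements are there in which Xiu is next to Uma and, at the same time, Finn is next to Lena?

Treat {Xiu,Uma} as one block (2 orders) and {Finn,Lena} as another (2 orders).
That leaves 5 units to arrange: 2 × 2 × 5! = 4 × 120 = 480.

480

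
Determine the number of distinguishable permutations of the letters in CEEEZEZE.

168

CEEEZEZE has 8 letters with E appearing 5 times and Z appearing twice.
Dividing 8! = 40320 by 5!·2! = 240 for the repeated letters gives 168.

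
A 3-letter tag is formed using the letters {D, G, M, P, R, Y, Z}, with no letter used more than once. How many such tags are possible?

This is a permutation of 3 out of 7: P(7,3) = 7!/4!.
7 × 6 × 5 = 210.

210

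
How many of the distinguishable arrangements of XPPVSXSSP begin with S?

1680

With the first slot taken by S, it remains to arrange the other 8 letters (XPPVXSSP).
Those 8 letters have P appearing 3 times, S appearing twice, and X appearing twice, giving (8)!/(3!·2!·2!) = 1680.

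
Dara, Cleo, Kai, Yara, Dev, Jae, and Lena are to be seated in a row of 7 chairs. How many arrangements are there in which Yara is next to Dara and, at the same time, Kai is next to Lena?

Treat {Yara,Dara} as one block (2 orders) and {Kai,Lena} as another (2 orders).
That leaves 5 units to arrange: 2 × 2 × 5! = 4 × 120 = 480.

480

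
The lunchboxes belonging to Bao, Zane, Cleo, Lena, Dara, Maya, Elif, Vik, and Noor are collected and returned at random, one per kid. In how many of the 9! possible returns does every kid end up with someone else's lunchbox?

133496

This is the derangement count D_9: permutations of 9 items with no fixed point.
By inclusion–exclusion this is Σ_{j=0}^{9} (−1)^j C(9,j)·(9−j)!.
Computing: 362880 − 362880 + 181440 − 60480 + 15120 − 3024 + 504 − 72 + 9 − 1 = 133496.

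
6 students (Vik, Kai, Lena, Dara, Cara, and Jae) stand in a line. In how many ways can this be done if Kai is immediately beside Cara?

240

Treat {Kai, Cara} as a single unit. There are 5 units to order, and the pair itself can be ordered 2 ways.
That gives 2 × 5! = 2 × 120 = 240.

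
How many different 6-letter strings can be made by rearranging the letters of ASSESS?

ASSESS has 6 letters with S appearing 4 times.
The number of distinct arrangements is 6!/(4!) = 720/24 = 30.

30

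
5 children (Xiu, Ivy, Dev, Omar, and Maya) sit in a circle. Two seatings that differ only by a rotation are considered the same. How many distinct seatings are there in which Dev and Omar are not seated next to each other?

12

All circular seatings of 5 people number (4)! = 24.
Those with Dev next to Omar: fuse the pair into one unit and seat 4 units around a circle — 2·(3)! = 12.
Subtracting, 24 − 12 = 12.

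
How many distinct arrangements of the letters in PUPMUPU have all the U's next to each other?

20

Treat the 3 copies of U as a single block. The multiset to arrange is then {UUU, M, P, P, P}, 5 items in all.
That gives (5)!/(3!) = 20 arrangements.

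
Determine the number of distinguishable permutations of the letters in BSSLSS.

30

The 6 letters of BSSLSS have repeats: S appearing 4 times.
Dividing 6! = 720 by 4! = 24 for the repeated letters gives 30.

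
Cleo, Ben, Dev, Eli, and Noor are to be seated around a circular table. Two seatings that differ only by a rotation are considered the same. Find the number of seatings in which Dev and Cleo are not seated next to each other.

All circular seatings of 5 people number (4)! = 24.
Seatings with Dev beside Cleo: treat them as a block with 2 internal orders, giving 2 × (3)! = 12.
Subtracting, 24 − 12 = 12.

12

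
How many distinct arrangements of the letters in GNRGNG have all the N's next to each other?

Treat the 2 copies of N as a single block. The multiset to arrange is then {NN, G, G, G, R}, 5 items in all.
That gives (5)!/(3!) = 20 arrangements.

20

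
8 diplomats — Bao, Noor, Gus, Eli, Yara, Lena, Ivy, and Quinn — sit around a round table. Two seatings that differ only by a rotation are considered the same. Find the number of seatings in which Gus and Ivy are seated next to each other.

Glue Gus and Ivy into a block (2 internal orders). Seating 7 units around a circle gives (6)! arrangements.
So 2 × (6)! = 2 × 720 = 1440.

1440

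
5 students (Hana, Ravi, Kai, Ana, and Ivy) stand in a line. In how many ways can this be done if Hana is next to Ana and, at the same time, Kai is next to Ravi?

Treat {Hana,Ana} as one block (2 orders) and {Kai,Ravi} as another (2 orders).
That leaves 3 units to arrange: 2 × 2 × 3! = 4 × 6 = 24.

24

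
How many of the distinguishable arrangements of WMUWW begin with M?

With the first slot taken by M, it remains to arrange the other 4 letters (WUWW).
Those 4 letters have W appearing 3 times, giving (4)!/(3!) = 4.

4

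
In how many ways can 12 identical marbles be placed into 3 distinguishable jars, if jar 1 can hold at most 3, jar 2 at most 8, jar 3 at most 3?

6

Ignoring the caps, the number of non-negative solutions to x_1+…+x_3 = 12 is C(14,2) = 91.
Subtract solutions that violate a single cap (substitute x_i' = x_i − (cap_i+1)): x_1 ≥ 4 gives C(10,2) = 45; x_2 ≥ 9 gives C(5,2) = 10; x_3 ≥ 4 gives C(10,2) = 45. Together 100.
Add back pairs where two caps are both exceeded: 0 + 15 + 0 = 15.
By inclusion–exclusion the count is 91 − 100 + 15 = 6.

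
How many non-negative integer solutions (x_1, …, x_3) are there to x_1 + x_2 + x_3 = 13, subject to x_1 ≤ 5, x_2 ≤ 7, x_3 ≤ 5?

Ignoring the caps, the number of non-negative solutions to x_1+…+x_3 = 13 is C(15,2) = 105.
Subtract solutions that violate a single cap (substitute x_i' = x_i − (cap_i+1)): x_1 ≥ 6 gives C(9,2) = 36; x_2 ≥ 8 gives C(7,2) = 21; x_3 ≥ 6 gives C(9,2) = 36. Together 93.
Add back pairs where two caps are both exceeded: 0 + 3 + 0 = 3.
By inclusion–exclusion the count is 105 − 93 + 3 = 15.

15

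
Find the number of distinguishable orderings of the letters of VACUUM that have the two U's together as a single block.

120

Treat the 2 copies of U as a single block. The multiset to arrange is then {UU, A, C, M, V}, 5 items in all.
All 5 items are distinct, so there are (5)! = 120 arrangements.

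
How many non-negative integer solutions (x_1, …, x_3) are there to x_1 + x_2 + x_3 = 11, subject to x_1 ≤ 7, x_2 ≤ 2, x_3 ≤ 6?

By stars and bars, unrestricted non-negative solutions to x_1+…+x_3 = 11 number C(11+2,2) = 78.
Subtract solutions that violate a single cap (substitute x_i' = x_i − (cap_i+1)): x_1 ≥ 8 gives C(5,2) = 10; x_2 ≥ 3 gives C(10,2) = 45; x_3 ≥ 7 gives C(6,2) = 15. Together 70.
Add back pairs where two caps are both exceeded: 1 + 0 + 3 = 4.
By inclusion–exclusion the count is 78 − 70 + 4 = 12.

12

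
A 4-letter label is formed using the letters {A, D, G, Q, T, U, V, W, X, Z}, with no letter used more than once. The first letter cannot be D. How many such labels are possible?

4536

The first letter has 10−1 = 9 choices (anything except D).
The remaining 3 letters are filled from the other 9 symbols without repetition: 9 × 8 × 7 = 504.
Total: 9 × 504 = 4536.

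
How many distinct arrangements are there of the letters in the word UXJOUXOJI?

22680

Letter multiplicities in UXJOUXOJI: I×1, J×2, O×2, U×2, X×2.
Dividing 9! = 362880 by 2!·2!·2!·2! = 16 for the repeated letters gives 22680.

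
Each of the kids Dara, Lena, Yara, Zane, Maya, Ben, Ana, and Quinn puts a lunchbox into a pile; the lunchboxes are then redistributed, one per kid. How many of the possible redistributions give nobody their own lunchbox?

14833

Count assignments avoiding every fixed point. For any j of the 8 kids fixed to their own lunchbox, the other 8−j can be arranged in (8−j)! ways.
By inclusion–exclusion this is Σ_{j=0}^{8} (−1)^j C(8,j)·(8−j)!.
Computing: 40320 − 40320 + 20160 − 6720 + 1680 − 336 + 56 − 8 + 1 = 14833.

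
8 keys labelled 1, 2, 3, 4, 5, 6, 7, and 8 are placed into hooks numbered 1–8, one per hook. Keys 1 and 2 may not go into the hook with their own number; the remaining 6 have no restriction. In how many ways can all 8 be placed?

Let Aᵢ (for i ∈ {1, 2}) be the placements that put key i in its forbidden hook. Any j of these fix j positions, leaving (8−j)! ways to fill the rest, and there are C(2,j) ways to pick which j.
By inclusion–exclusion, the number of valid placements is Σ_{j=0}^{2} (−1)^j C(2,j)·(8−j)!.
Computing: 40320 − 10080 + 720 = 30960.

30960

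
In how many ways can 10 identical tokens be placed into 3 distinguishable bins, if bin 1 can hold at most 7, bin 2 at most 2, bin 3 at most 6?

Ignoring the caps, the number of non-negative solutions to x_1+…+x_3 = 10 is C(12,2) = 66.
Subtract solutions that violate a single cap (substitute x_i' = x_i − (cap_i+1)): x_1 ≥ 8 gives C(4,2) = 6; x_2 ≥ 3 gives C(9,2) = 36; x_3 ≥ 7 gives C(5,2) = 10. Together 52.
Add back pairs where two caps are both exceeded: 0 + 0 + 1 = 1.
By inclusion–exclusion the count is 66 − 52 + 1 = 15.

15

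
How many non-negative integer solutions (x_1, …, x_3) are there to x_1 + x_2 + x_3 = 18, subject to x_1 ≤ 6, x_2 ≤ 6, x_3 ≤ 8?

6

By stars and bars, unrestricted non-negative solutions to x_1+…+x_3 = 18 number C(18+2,2) = 190.
Subtract solutions that violate a single cap (substitute x_i' = x_i − (cap_i+1)): x_1 ≥ 7 gives C(13,2) = 78; x_2 ≥ 7 gives C(13,2) = 78; x_3 ≥ 9 gives C(11,2) = 55. Together 211.
Add back pairs where two caps are both exceeded: 15 + 6 + 6 = 27.
By inclusion–exclusion the count is 190 − 211 + 27 = 6.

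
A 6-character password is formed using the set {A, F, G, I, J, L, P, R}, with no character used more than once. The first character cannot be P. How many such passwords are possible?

The first character has 8−1 = 7 choices (anything except P).
The remaining 5 characters are filled from the other 7 symbols without repetition: 7 × 6 × 5 × 4 × 3 = 2520.
Total: 7 × 2520 = 17640.

17640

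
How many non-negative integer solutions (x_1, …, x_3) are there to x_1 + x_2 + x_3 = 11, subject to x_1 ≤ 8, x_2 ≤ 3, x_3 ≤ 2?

By stars and bars, unrestricted non-negative solutions to x_1+…+x_3 = 11 number C(11+2,2) = 78.
Subtract solutions that violate a single cap (substitute x_i' = x_i − (cap_i+1)): x_1 ≥ 9 gives C(4,2) = 6; x_2 ≥ 4 gives C(9,2) = 36; x_3 ≥ 3 gives C(10,2) = 45. Together 87.
Add back pairs where two caps are both exceeded: 0 + 0 + 15 = 15.
By inclusion–exclusion the count is 78 − 87 + 15 = 6.

6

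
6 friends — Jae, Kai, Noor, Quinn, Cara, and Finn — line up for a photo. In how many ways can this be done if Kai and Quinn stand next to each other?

Treat {Kai, Quinn} as a single unit. There are 5 units to order, and the pair itself can be ordered 2 ways.
So the count is 2·(5)! = 240.

240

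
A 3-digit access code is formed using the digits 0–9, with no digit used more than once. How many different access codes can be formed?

720

Choose and order 3 of the 10 symbols: the first digit has 10 options, the next 9, then 8.
That product is 10 × 9 × 8 = 720.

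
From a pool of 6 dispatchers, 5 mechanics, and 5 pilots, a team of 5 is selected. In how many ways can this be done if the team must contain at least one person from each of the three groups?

3200

Unrestricted: C(16,5) = 4368 ways to pick any 5 of the 16.
Selections missing a whole group: no dispatchers → C(10,5) = 252; no mechanics → C(11,5) = 462; no pilots → C(11,5) = 462.
Add back selections omitting two groups (i.e. drawn from a single group): C(6,5) + C(5,5) + C(5,5) = 8.
By inclusion–exclusion: 4368 − 1176 + 8 = 3200.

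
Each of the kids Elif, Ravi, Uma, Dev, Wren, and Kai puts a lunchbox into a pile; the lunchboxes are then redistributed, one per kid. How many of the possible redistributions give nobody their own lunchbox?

Let Aᵢ be the assignments in which kid i gets their own lunchbox. We want the size of the complement of A₁∪…∪A_6.
By inclusion–exclusion this is Σ_{j=0}^{6} (−1)^j C(6,j)·(6−j)!.
Computing: 720 − 720 + 360 − 120 + 30 − 6 + 1 = 265.

265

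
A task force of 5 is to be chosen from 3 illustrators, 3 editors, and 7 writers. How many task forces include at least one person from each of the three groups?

Total 5-person selections from all 13: C(13,5) = 1287.
Selections missing a whole group: no illustrators → C(10,5) = 252; no editors → C(10,5) = 252; no writers → C(6,5) = 6.
Add back selections omitting two groups (i.e. drawn from a single group): C(3,5) + C(3,5) + C(7,5) = 21.
By inclusion–exclusion: 1287 − 510 + 21 = 798.

798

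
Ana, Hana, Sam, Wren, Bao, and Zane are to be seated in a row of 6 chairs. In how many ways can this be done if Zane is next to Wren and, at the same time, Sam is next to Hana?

Treat {Zane,Wren} as one block (2 orders) and {Sam,Hana} as another (2 orders).
That leaves 4 units to arrange: 2 × 2 × 4! = 4 × 24 = 96.

96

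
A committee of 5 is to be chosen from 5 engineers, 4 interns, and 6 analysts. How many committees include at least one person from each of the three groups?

With no constraint there are C(15,5) = 3003 possible selections.
Subtract selections that omit an entire group: no engineers → C(10,5) = 252; no interns → C(11,5) = 462; no analysts → C(9,5) = 126.
Add back selections omitting two groups (i.e. drawn from a single group): C(5,5) + C(4,5) + C(6,5) = 7.
By inclusion–exclusion: 3003 − 840 + 7 = 2170.

2170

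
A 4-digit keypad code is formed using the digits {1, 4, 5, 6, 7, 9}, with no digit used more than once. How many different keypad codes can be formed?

360

This is a permutation of 4 out of 6: P(6,4) = 6!/2!.
6 × 5 × 4 × 3 = 360.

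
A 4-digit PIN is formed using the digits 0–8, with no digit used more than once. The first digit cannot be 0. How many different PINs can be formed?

2688

The first digit has 9−1 = 8 choices (anything except 0).
The remaining 3 digits are filled from the other 8 symbols without repetition: 8 × 7 × 6 = 336.
Total: 8 × 336 = 2688.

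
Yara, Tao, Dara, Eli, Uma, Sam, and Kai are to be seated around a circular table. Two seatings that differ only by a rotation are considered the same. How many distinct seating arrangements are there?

Fix one person's seat to break rotational symmetry; the remaining 6 people can be arranged in (6)! = 720 ways.

720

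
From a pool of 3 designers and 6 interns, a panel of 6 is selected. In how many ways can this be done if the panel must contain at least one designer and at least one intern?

Total 6-person selections from all 9: C(9,6) = 84.
Subtract selections that omit an entire group: no designers → C(6,6) = 1; no interns → C(3,6) = 0.
Both groups omitted at once is impossible, so 84 − 1 = 83.

83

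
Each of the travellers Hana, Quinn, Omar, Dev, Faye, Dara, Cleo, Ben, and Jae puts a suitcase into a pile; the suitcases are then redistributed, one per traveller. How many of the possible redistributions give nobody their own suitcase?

133496

This is the derangement count D_9: permutations of 9 items with no fixed point.
By inclusion–exclusion this is Σ_{j=0}^{9} (−1)^j C(9,j)·(9−j)!.
Computing: 362880 − 362880 + 181440 − 60480 + 15120 − 3024 + 504 − 72 + 9 − 1 = 133496.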